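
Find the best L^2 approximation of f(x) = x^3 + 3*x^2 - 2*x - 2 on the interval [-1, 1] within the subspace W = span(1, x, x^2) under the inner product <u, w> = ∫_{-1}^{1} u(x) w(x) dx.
g(x) = 3*x^2 - 7*x/5 - 2

The best approximation g ∈ W is the orthogonal projection of f onto W. Writing g = a_0 + a_1 x + a_2 x^2, the coefficients solve the normal equations G · a = b where
  G_{ij} = <φ_i, φ_j> and b_i = <f, φ_i>, with φ_0 = 1, φ_1 = x, φ_2 = x^2.
G =
  [2, 0, 2/3]
  [0, 2/3, 0]
  [2/3, 0, 2/5],
b = (-2, -14/15, -2/15).
Solving gives a_0 = -2, a_1 = -7/5, a_2 = 3, so
  g(x) = 3*x^2 - 7*x/5 - 2.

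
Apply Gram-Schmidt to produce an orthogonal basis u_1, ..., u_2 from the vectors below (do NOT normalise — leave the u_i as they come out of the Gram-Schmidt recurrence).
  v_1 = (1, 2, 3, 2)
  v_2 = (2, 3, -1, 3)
Orthogonal basis:
  u_1 = (1, 2, 3, 2)
  u_2 = (25/18, 16/9, -17/6, 16/9)

Apply the Gram-Schmidt recurrence
  u_1 = v_1
  u_i = v_i − Σ_{j<i} ((v_i · u_j) / (u_j · u_j)) · u_j.

Step by step this gives:
  u_1 = (1, 2, 3, 2)
  u_2 = (25/18, 16/9, -17/6, 16/9)

Orthogonality check:
  u_2 · u_1 = 0 (should be 0)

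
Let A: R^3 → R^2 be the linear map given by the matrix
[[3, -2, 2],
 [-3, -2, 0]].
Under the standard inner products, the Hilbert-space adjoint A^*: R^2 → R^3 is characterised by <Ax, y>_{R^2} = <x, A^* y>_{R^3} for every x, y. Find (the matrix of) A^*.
A^* = A^T =
[[3, -3],
 [-2, -2],
 [2, 0]]

For real matrices with standard dot products, the defining identity <Ax, y> = <x, A^* y> gives (Ax)^T y = x^T (A^*) y, i.e. x^T A^T y = x^T (A^*) y. Since this holds for all x, y, we must have A^* = A^T. Therefore
A^* =
[[3, -3],
 [-2, -2],
 [2, 0]].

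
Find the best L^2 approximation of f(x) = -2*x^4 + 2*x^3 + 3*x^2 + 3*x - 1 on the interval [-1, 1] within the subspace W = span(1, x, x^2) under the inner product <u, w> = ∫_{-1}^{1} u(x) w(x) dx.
g(x) = 9*x^2/7 + 21*x/5 - 29/35

The best approximation g ∈ W is the orthogonal projection of f onto W. Writing g = a_0 + a_1 x + a_2 x^2, the coefficients solve the normal equations G · a = b where
  G_{ij} = <φ_i, φ_j> and b_i = <f, φ_i>, with φ_0 = 1, φ_1 = x, φ_2 = x^2.
G =
  [2, 0, 2/3]
  [0, 2/3, 0]
  [2/3, 0, 2/5],
b = (-4/5, 14/5, -4/105).
Solving gives a_0 = -29/35, a_1 = 21/5, a_2 = 9/7, so
  g(x) = 9*x^2/7 + 21*x/5 - 29/35.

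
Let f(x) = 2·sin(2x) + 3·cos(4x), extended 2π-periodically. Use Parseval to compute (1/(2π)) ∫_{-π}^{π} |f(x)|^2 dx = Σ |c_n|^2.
Σ |c_n|^2 = 13/2

Expand |f|^2 and use orthogonality of {sin(nx), cos(mx)} on [-π, π]:
  ∫_{-π}^{π} sin(nx)^2 dx = π, ∫ cos(mx)^2 dx = π, and cross terms integrate to 0.
So ∫_{-π}^{π} f(x)^2 dx = 2^2 · π + 3^2 · π = (4 + 9)π.
Divide by 2π: (4 + 9)/2 = 13/2.
By Parseval, this equals Σ |c_n|^2.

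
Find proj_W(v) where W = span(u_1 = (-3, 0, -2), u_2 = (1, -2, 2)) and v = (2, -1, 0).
proj_W(v) = (22/17, -5/17, 18/17)

Set up U = [u_1 | ... | u_2] ∈ R^(3×2). The projector onto W = col(U) is P = U (U^T U)^(-1) U^T.
Compute U^T U =
  [13, -7]
  [-7, 9],
and U^T v = (-6, 4).
Solve U^T U · c = U^T v for the coefficients: c = (-13/34, 5/34). The projection is proj_W(v) = U c.
Check: (v - proj_W(v)) · u_1 = 0  (should be 0).
Check: (v - proj_W(v)) · u_2 = 0  (should be 0).
Result: proj_W(v) = (22/17, -5/17, 18/17).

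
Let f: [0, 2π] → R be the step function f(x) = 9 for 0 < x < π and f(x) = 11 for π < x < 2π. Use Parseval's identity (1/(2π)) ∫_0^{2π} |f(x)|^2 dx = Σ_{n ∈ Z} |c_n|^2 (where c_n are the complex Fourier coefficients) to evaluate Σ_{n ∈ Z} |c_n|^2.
Σ |c_n|^2 = 101

Parseval equates the L^2 energy of f (normalised by 1/(2π)) with the ℓ^2 sum of its Fourier coefficients: (1/(2π)) ∫_0^{2π} |f|^2 = Σ |c_n|^2.
Compute the left side: (1/(2π)) [∫_0^π 9^2 dx + ∫_π^{2π} 11^2 dx] = (1/(2π)) · (81π + 121π) = (81 + 121)/2 = 101.
So Σ_{n ∈ Z} |c_n|^2 = 101.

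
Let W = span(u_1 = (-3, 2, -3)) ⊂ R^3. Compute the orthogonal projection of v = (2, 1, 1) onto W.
proj_W(v) = (21/22, -7/11, 21/22)

Set up U = [u_1 | ... | u_1] ∈ R^(3×1). The projector onto W = col(U) is P = U (U^T U)^(-1) U^T.
Compute U^T U =
  [22],
and U^T v = (-7).
Solve U^T U · c = U^T v for the coefficients: c = (-7/22). The projection is proj_W(v) = U c.
Check: (v - proj_W(v)) · u_1 = 0  (should be 0).
Result: proj_W(v) = (21/22, -7/11, 21/22).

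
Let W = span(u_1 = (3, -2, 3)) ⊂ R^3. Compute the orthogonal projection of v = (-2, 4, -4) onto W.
proj_W(v) = (-39/11, 26/11, -39/11)

Set up U = [u_1 | ... | u_1] ∈ R^(3×1). The projector onto W = col(U) is P = U (U^T U)^(-1) U^T.
Compute U^T U =
  [22],
and U^T v = (-26).
Solve U^T U · c = U^T v for the coefficients: c = (-13/11). The projection is proj_W(v) = U c.
Check: (v - proj_W(v)) · u_1 = 0  (should be 0).
Result: proj_W(v) = (-39/11, 26/11, -39/11).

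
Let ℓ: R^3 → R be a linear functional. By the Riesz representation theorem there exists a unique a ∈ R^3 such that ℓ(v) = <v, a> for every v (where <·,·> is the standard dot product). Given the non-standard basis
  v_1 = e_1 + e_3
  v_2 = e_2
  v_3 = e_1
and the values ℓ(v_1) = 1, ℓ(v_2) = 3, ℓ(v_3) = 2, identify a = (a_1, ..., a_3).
a = (2, 3, -1)

Write a = (a_1, ..., a_3) in the standard basis. For each basis vector v_i, ℓ(v_i) = <v_i, a> is a linear equation in the a_j's. Collect the n equations into a matrix system V a = ℓ, where row i of V is v_i (expressed in the standard basis). Since V is invertible (lower-triangular with 1s on the diagonal, up to permutation), solve by back-substitution:
  V =
[[1, 0, 1],
 [0, 1, 0],
 [1, 0, 0]]
  V a = (1, 3, 2)
Solving gives a = (2, 3, -1).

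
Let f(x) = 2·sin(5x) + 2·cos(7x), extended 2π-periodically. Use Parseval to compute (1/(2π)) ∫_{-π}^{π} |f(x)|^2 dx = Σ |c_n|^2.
Σ |c_n|^2 = 4

Expand |f|^2 and use orthogonality of {sin(nx), cos(mx)} on [-π, π]:
  ∫_{-π}^{π} sin(nx)^2 dx = π, ∫ cos(mx)^2 dx = π, and cross terms integrate to 0.
So ∫_{-π}^{π} f(x)^2 dx = 2^2 · π + 2^2 · π = (4 + 4)π.
Divide by 2π: (4 + 4)/2 = 4.
By Parseval, this equals Σ |c_n|^2.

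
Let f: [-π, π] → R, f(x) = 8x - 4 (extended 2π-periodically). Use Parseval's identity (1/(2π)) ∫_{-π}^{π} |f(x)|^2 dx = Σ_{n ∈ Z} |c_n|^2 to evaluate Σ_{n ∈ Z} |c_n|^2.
Σ |c_n|^2 = 64π^2/3 + 16

Expand and integrate term by term over [-π, π]:
  ∫ (8x)^2 dx = 64·(2π^3/3); ∫ 2·8·(-4)·x dx = 0 (odd integrand); ∫ (-4)^2 dx = 16·2π.
So (1/(2π)) ∫_{-π}^{π} (8x - 4)^2 dx = 64π^2/3 + 16 = 64π^2/3 + 16.
Parseval ⇒ Σ |c_n|^2 = 64π^2/3 + 16.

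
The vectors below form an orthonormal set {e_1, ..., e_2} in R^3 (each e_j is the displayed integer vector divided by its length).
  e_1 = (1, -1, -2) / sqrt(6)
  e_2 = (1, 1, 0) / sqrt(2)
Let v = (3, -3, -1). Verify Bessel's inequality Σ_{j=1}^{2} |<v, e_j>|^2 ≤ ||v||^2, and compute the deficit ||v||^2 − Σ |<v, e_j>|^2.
Σ |<v, e_j>|^2 = 32/3; ||v||^2 = 19; deficit = 25/3

Write each e_j = u_j / sqrt(<u_j, u_j>) where u_j is the displayed integer vector. Then <v, e_j> = <v, u_j> / sqrt(<u_j, u_j>), so |<v, e_j>|^2 = <v, u_j>^2 / <u_j, u_j>.
Coefficients: <v, e_1> = 8/sqrt(6), <v, e_2> = 0/sqrt(2).
Square and sum: Σ |<v, e_j>|^2 = 32/3.
Compute ||v||^2 = v·v = 19.
Deficit = 19 − 32/3 = 25/3 ≥ 0, confirming Bessel's inequality. (The deficit equals ||v − Σ <v,e_j> e_j||^2, the squared distance from v to span{e_j}.)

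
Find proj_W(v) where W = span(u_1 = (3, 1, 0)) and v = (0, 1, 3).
proj_W(v) = (3/10, 1/10, 0)

Set up U = [u_1 | ... | u_1] ∈ R^(3×1). The projector onto W = col(U) is P = U (U^T U)^(-1) U^T.
Compute U^T U =
  [10],
and U^T v = (1).
Solve U^T U · c = U^T v for the coefficients: c = (1/10). The projection is proj_W(v) = U c.
Check: (v - proj_W(v)) · u_1 = 0  (should be 0).
Result: proj_W(v) = (3/10, 1/10, 0).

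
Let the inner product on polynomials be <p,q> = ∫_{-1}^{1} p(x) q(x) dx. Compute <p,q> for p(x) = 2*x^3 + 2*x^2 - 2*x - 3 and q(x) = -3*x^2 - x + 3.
<p,q> = -148/15

Expand the product: p(x)·q(x) = -6*x^5 - 8*x^4 + 10*x^3 + 17*x^2 - 3*x - 9.
∫_{-1}^{1} of each monomial x^k gives [2/(k+1) if k even, 0 if k odd]. Integrating term-by-term (or equivalently evaluating the antiderivative F(x) = -x^6 - 8*x^5/5 + 5*x^4/2 + 17*x^3/3 - 3*x^2/2 - 9*x at the endpoints):
  F(1) − F(−1) = -74/15 − (74/15) = -148/15.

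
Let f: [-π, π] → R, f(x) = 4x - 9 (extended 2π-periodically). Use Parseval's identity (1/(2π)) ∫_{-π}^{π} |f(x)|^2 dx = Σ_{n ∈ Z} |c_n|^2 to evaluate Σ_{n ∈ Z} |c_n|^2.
Σ |c_n|^2 = 16π^2/3 + 81

Expand and integrate term by term over [-π, π]:
  ∫ (4x)^2 dx = 16·(2π^3/3); ∫ 2·4·(-9)·x dx = 0 (odd integrand); ∫ (-9)^2 dx = 81·2π.
So (1/(2π)) ∫_{-π}^{π} (4x - 9)^2 dx = 16π^2/3 + 81 = 16π^2/3 + 81.
Parseval ⇒ Σ |c_n|^2 = 16π^2/3 + 81.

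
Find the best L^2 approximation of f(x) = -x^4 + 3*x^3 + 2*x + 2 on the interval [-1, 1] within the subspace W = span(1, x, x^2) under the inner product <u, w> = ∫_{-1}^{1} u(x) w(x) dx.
g(x) = -6*x^2/7 + 19*x/5 + 73/35

The best approximation g ∈ W is the orthogonal projection of f onto W. Writing g = a_0 + a_1 x + a_2 x^2, the coefficients solve the normal equations G · a = b where
  G_{ij} = <φ_i, φ_j> and b_i = <f, φ_i>, with φ_0 = 1, φ_1 = x, φ_2 = x^2.
G =
  [2, 0, 2/3]
  [0, 2/3, 0]
  [2/3, 0, 2/5],
b = (18/5, 38/15, 22/21).
Solving gives a_0 = 73/35, a_1 = 19/5, a_2 = -6/7, so
  g(x) = -6*x^2/7 + 19*x/5 + 73/35.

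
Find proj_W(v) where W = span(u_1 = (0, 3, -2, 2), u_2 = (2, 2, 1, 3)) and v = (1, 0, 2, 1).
proj_W(v) = (139/103, -20/103, 351/206, 205/206)

Set up U = [u_1 | ... | u_2] ∈ R^(4×2). The projector onto W = col(U) is P = U (U^T U)^(-1) U^T.
Compute U^T U =
  [17, 10]
  [10, 18],
and U^T v = (-2, 7).
Solve U^T U · c = U^T v for the coefficients: c = (-53/103, 139/206). The projection is proj_W(v) = U c.
Check: (v - proj_W(v)) · u_1 = 0  (should be 0).
Check: (v - proj_W(v)) · u_2 = 0  (should be 0).
Result: proj_W(v) = (139/103, -20/103, 351/206, 205/206).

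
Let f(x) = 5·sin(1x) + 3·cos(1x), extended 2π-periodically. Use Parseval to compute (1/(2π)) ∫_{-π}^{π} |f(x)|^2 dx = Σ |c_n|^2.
Σ |c_n|^2 = 17

Expand |f|^2 and use orthogonality of {sin(nx), cos(mx)} on [-π, π]:
  ∫_{-π}^{π} sin(nx)^2 dx = π, ∫ cos(mx)^2 dx = π, and cross terms integrate to 0.
So ∫_{-π}^{π} f(x)^2 dx = 5^2 · π + 3^2 · π = (25 + 9)π.
Divide by 2π: (25 + 9)/2 = 17.
By Parseval, this equals Σ |c_n|^2.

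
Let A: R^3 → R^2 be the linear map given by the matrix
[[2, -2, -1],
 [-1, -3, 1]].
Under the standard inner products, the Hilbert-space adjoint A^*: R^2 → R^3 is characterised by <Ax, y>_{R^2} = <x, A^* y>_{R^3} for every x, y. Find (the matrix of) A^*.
A^* = A^T =
[[2, -1],
 [-2, -3],
 [-1, 1]]

For real matrices with standard dot products, the defining identity <Ax, y> = <x, A^* y> gives (Ax)^T y = x^T (A^*) y, i.e. x^T A^T y = x^T (A^*) y. Since this holds for all x, y, we must have A^* = A^T. Therefore
A^* =
[[2, -1],
 [-2, -3],
 [-1, 1]].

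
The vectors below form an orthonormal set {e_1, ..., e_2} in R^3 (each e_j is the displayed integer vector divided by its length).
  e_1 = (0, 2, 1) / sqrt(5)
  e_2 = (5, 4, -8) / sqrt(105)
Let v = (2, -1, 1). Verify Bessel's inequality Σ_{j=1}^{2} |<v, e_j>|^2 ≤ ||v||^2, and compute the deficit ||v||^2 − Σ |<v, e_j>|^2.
Σ |<v, e_j>|^2 = 5/21; ||v||^2 = 6; deficit = 121/21

Write each e_j = u_j / sqrt(<u_j, u_j>) where u_j is the displayed integer vector. Then <v, e_j> = <v, u_j> / sqrt(<u_j, u_j>), so |<v, e_j>|^2 = <v, u_j>^2 / <u_j, u_j>.
Coefficients: <v, e_1> = -1/sqrt(5), <v, e_2> = -2/sqrt(105).
Square and sum: Σ |<v, e_j>|^2 = 5/21.
Compute ||v||^2 = v·v = 6.
Deficit = 6 − 5/21 = 121/21 ≥ 0, confirming Bessel's inequality. (The deficit equals ||v − Σ <v,e_j> e_j||^2, the squared distance from v to span{e_j}.)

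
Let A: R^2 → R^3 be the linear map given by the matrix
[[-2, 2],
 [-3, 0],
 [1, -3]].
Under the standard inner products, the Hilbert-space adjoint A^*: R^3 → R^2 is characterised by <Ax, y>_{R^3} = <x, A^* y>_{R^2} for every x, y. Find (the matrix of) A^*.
A^* = A^T =
[[-2, -3, 1],
 [2, 0, -3]]

For real matrices with standard dot products, the defining identity <Ax, y> = <x, A^* y> gives (Ax)^T y = x^T (A^*) y, i.e. x^T A^T y = x^T (A^*) y. Since this holds for all x, y, we must have A^* = A^T. Therefore
A^* =
[[-2, -3, 1],
 [2, 0, -3]].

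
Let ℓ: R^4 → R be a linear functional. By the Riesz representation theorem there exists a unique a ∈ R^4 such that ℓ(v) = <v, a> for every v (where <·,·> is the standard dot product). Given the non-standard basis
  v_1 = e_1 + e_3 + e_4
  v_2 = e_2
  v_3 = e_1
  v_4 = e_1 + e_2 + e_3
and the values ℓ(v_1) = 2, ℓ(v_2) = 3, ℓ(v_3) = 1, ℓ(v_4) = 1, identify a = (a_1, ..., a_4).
a = (1, 3, -3, 4)

Write a = (a_1, ..., a_4) in the standard basis. For each basis vector v_i, ℓ(v_i) = <v_i, a> is a linear equation in the a_j's. Collect the n equations into a matrix system V a = ℓ, where row i of V is v_i (expressed in the standard basis). Since V is invertible (lower-triangular with 1s on the diagonal, up to permutation), solve by back-substitution:
  V =
[[1, 0, 1, 1],
 [0, 1, 0, 0],
 [1, 0, 0, 0],
 [1, 1, 1, 0]]
  V a = (2, 3, 1, 1)
Solving gives a = (1, 3, -3, 4).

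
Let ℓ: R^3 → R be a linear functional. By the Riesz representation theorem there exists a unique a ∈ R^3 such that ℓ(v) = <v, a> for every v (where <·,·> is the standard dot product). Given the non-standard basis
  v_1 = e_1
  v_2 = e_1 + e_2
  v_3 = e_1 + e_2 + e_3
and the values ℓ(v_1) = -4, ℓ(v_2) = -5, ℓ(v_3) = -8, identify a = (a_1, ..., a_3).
a = (-4, -1, -3)

Write a = (a_1, ..., a_3) in the standard basis. For each basis vector v_i, ℓ(v_i) = <v_i, a> is a linear equation in the a_j's. Collect the n equations into a matrix system V a = ℓ, where row i of V is v_i (expressed in the standard basis). Since V is invertible (lower-triangular with 1s on the diagonal, up to permutation), solve by back-substitution:
  V =
[[1, 0, 0],
 [1, 1, 0],
 [1, 1, 1]]
  V a = (-4, -5, -8)
Solving gives a = (-4, -1, -3).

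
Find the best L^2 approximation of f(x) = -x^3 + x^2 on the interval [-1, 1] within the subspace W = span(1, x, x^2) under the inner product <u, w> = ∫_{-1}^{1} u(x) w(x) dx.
g(x) = x^2 - 3*x/5

The best approximation g ∈ W is the orthogonal projection of f onto W. Writing g = a_0 + a_1 x + a_2 x^2, the coefficients solve the normal equations G · a = b where
  G_{ij} = <φ_i, φ_j> and b_i = <f, φ_i>, with φ_0 = 1, φ_1 = x, φ_2 = x^2.
G =
  [2, 0, 2/3]
  [0, 2/3, 0]
  [2/3, 0, 2/5],
b = (2/3, -2/5, 2/5).
Solving gives a_0 = 0, a_1 = -3/5, a_2 = 1, so
  g(x) = x^2 - 3*x/5.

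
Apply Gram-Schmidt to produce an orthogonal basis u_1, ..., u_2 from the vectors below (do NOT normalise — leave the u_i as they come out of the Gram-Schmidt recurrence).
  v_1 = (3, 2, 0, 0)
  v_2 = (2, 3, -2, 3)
Orthogonal basis:
  u_1 = (3, 2, 0, 0)
  u_2 = (-10/13, 15/13, -2, 3)

Apply the Gram-Schmidt recurrence
  u_1 = v_1
  u_i = v_i − Σ_{j<i} ((v_i · u_j) / (u_j · u_j)) · u_j.

Step by step this gives:
  u_1 = (3, 2, 0, 0)
  u_2 = (-10/13, 15/13, -2, 3)

Orthogonality check:
  u_2 · u_1 = 0 (should be 0)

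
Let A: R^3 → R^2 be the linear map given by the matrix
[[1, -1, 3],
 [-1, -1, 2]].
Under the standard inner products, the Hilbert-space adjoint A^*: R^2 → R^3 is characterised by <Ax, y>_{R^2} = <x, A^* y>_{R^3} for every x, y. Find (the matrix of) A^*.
A^* = A^T =
[[1, -1],
 [-1, -1],
 [3, 2]]

For real matrices with standard dot products, the defining identity <Ax, y> = <x, A^* y> gives (Ax)^T y = x^T (A^*) y, i.e. x^T A^T y = x^T (A^*) y. Since this holds for all x, y, we must have A^* = A^T. Therefore
A^* =
[[1, -1],
 [-1, -1],
 [3, 2]].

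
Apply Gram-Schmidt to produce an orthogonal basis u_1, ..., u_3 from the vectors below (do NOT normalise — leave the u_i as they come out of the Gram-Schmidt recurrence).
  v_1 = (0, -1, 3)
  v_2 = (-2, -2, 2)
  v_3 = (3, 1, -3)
Orthogonal basis:
  u_1 = (0, -1, 3)
  u_2 = (-2, -6/5, -2/5)
  u_3 = (6/7, -9/7, -3/7)

Apply the Gram-Schmidt recurrence
  u_1 = v_1
  u_i = v_i − Σ_{j<i} ((v_i · u_j) / (u_j · u_j)) · u_j.

Step by step this gives:
  u_1 = (0, -1, 3)
  u_2 = (-2, -6/5, -2/5)
  u_3 = (6/7, -9/7, -3/7)

Orthogonality check:
  u_2 · u_1 = 0 (should be 0)
  u_3 · u_1 = 0 (should be 0)
  u_3 · u_2 = 0 (should be 0)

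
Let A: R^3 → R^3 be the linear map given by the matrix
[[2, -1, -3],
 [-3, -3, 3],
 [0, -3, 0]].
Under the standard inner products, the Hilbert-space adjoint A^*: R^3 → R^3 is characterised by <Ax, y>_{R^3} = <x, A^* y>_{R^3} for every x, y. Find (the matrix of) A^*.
A^* = A^T =
[[2, -3, 0],
 [-1, -3, -3],
 [-3, 3, 0]]

For real matrices with standard dot products, the defining identity <Ax, y> = <x, A^* y> gives (Ax)^T y = x^T (A^*) y, i.e. x^T A^T y = x^T (A^*) y. Since this holds for all x, y, we must have A^* = A^T. Therefore
A^* =
[[2, -3, 0],
 [-1, -3, -3],
 [-3, 3, 0]].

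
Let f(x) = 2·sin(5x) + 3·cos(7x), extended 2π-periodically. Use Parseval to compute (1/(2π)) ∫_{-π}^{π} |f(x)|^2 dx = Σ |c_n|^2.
Σ |c_n|^2 = 13/2

Expand |f|^2 and use orthogonality of {sin(nx), cos(mx)} on [-π, π]:
  ∫_{-π}^{π} sin(nx)^2 dx = π, ∫ cos(mx)^2 dx = π, and cross terms integrate to 0.
So ∫_{-π}^{π} f(x)^2 dx = 2^2 · π + 3^2 · π = (4 + 9)π.
Divide by 2π: (4 + 9)/2 = 13/2.
By Parseval, this equals Σ |c_n|^2.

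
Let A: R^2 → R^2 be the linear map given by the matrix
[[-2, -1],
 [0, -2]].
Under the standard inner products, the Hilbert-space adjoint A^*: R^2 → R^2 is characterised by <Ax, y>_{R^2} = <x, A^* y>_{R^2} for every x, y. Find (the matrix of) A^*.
A^* = A^T =
[[-2, 0],
 [-1, -2]]

For real matrices with standard dot products, the defining identity <Ax, y> = <x, A^* y> gives (Ax)^T y = x^T (A^*) y, i.e. x^T A^T y = x^T (A^*) y. Since this holds for all x, y, we must have A^* = A^T. Therefore
A^* =
[[-2, 0],
 [-1, -2]].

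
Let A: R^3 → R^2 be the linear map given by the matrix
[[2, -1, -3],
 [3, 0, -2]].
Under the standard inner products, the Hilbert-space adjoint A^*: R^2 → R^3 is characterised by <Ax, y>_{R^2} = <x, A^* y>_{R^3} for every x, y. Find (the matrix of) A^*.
A^* = A^T =
[[2, 3],
 [-1, 0],
 [-3, -2]]

For real matrices with standard dot products, the defining identity <Ax, y> = <x, A^* y> gives (Ax)^T y = x^T (A^*) y, i.e. x^T A^T y = x^T (A^*) y. Since this holds for all x, y, we must have A^* = A^T. Therefore
A^* =
[[2, 3],
 [-1, 0],
 [-3, -2]].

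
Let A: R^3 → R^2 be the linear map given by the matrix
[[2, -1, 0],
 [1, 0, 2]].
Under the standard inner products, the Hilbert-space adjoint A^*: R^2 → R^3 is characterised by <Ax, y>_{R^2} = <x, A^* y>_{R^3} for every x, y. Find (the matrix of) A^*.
A^* = A^T =
[[2, 1],
 [-1, 0],
 [0, 2]]

For real matrices with standard dot products, the defining identity <Ax, y> = <x, A^* y> gives (Ax)^T y = x^T (A^*) y, i.e. x^T A^T y = x^T (A^*) y. Since this holds for all x, y, we must have A^* = A^T. Therefore
A^* =
[[2, 1],
 [-1, 0],
 [0, 2]].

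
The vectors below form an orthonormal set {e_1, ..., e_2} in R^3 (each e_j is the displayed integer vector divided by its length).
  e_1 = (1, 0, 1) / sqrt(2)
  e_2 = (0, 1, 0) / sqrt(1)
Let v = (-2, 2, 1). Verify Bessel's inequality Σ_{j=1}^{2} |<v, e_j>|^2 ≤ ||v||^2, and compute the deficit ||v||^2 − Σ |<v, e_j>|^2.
Σ |<v, e_j>|^2 = 9/2; ||v||^2 = 9; deficit = 9/2

Write each e_j = u_j / sqrt(<u_j, u_j>) where u_j is the displayed integer vector. Then <v, e_j> = <v, u_j> / sqrt(<u_j, u_j>), so |<v, e_j>|^2 = <v, u_j>^2 / <u_j, u_j>.
Coefficients: <v, e_1> = -1/sqrt(2), <v, e_2> = 2/sqrt(1).
Square and sum: Σ |<v, e_j>|^2 = 9/2.
Compute ||v||^2 = v·v = 9.
Deficit = 9 − 9/2 = 9/2 ≥ 0, confirming Bessel's inequality. (The deficit equals ||v − Σ <v,e_j> e_j||^2, the squared distance from v to span{e_j}.)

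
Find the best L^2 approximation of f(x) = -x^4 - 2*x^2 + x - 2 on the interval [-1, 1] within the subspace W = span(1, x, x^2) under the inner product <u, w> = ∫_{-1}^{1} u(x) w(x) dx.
g(x) = -20*x^2/7 + x - 67/35

The best approximation g ∈ W is the orthogonal projection of f onto W. Writing g = a_0 + a_1 x + a_2 x^2, the coefficients solve the normal equations G · a = b where
  G_{ij} = <φ_i, φ_j> and b_i = <f, φ_i>, with φ_0 = 1, φ_1 = x, φ_2 = x^2.
G =
  [2, 0, 2/3]
  [0, 2/3, 0]
  [2/3, 0, 2/5],
b = (-86/15, 2/3, -254/105).
Solving gives a_0 = -67/35, a_1 = 1, a_2 = -20/7, so
  g(x) = -20*x^2/7 + x - 67/35.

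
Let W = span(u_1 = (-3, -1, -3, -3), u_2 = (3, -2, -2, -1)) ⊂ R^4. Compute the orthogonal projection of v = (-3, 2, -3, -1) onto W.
proj_W(v) = (-84/25, 29/250, -13/10, -214/125)

Set up U = [u_1 | ... | u_2] ∈ R^(4×2). The projector onto W = col(U) is P = U (U^T U)^(-1) U^T.
Compute U^T U =
  [28, 2]
  [2, 18],
and U^T v = (19, -6).
Solve U^T U · c = U^T v for the coefficients: c = (177/250, -103/250). The projection is proj_W(v) = U c.
Check: (v - proj_W(v)) · u_1 = 0  (should be 0).
Check: (v - proj_W(v)) · u_2 = 0  (should be 0).
Result: proj_W(v) = (-84/25, 29/250, -13/10, -214/125).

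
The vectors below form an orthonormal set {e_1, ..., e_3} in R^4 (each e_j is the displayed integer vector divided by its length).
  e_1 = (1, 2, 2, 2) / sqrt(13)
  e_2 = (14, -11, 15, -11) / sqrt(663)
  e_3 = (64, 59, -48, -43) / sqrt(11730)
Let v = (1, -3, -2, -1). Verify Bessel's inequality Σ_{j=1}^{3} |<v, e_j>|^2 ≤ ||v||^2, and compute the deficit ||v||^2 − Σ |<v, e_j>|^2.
Σ |<v, e_j>|^2 = 1213/115; ||v||^2 = 15; deficit = 512/115

Write each e_j = u_j / sqrt(<u_j, u_j>) where u_j is the displayed integer vector. Then <v, e_j> = <v, u_j> / sqrt(<u_j, u_j>), so |<v, e_j>|^2 = <v, u_j>^2 / <u_j, u_j>.
Coefficients: <v, e_1> = -11/sqrt(13), <v, e_2> = 28/sqrt(663), <v, e_3> = 26/sqrt(11730).
Square and sum: Σ |<v, e_j>|^2 = 1213/115.
Compute ||v||^2 = v·v = 15.
Deficit = 15 − 1213/115 = 512/115 ≥ 0, confirming Bessel's inequality. (The deficit equals ||v − Σ <v,e_j> e_j||^2, the squared distance from v to span{e_j}.)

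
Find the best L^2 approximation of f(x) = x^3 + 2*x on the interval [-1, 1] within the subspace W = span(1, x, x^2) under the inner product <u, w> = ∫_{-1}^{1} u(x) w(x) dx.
g(x) = 13*x/5

The best approximation g ∈ W is the orthogonal projection of f onto W. Writing g = a_0 + a_1 x + a_2 x^2, the coefficients solve the normal equations G · a = b where
  G_{ij} = <φ_i, φ_j> and b_i = <f, φ_i>, with φ_0 = 1, φ_1 = x, φ_2 = x^2.
G =
  [2, 0, 2/3]
  [0, 2/3, 0]
  [2/3, 0, 2/5],
b = (0, 26/15, 0).
Solving gives a_0 = 0, a_1 = 13/5, a_2 = 0, so
  g(x) = 13*x/5.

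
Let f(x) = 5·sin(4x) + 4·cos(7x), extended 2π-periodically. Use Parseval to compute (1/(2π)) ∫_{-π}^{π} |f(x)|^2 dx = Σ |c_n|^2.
Σ |c_n|^2 = 41/2

Expand |f|^2 and use orthogonality of {sin(nx), cos(mx)} on [-π, π]:
  ∫_{-π}^{π} sin(nx)^2 dx = π, ∫ cos(mx)^2 dx = π, and cross terms integrate to 0.
So ∫_{-π}^{π} f(x)^2 dx = 5^2 · π + 4^2 · π = (25 + 16)π.
Divide by 2π: (25 + 16)/2 = 41/2.
By Parseval, this equals Σ |c_n|^2.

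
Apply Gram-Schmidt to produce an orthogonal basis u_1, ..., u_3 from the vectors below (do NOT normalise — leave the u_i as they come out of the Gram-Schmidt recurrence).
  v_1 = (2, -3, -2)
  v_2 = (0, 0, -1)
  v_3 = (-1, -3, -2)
Orthogonal basis:
  u_1 = (2, -3, -2)
  u_2 = (-4/17, 6/17, -13/17)
  u_3 = (-27/13, -18/13, 0)

Apply the Gram-Schmidt recurrence
  u_1 = v_1
  u_i = v_i − Σ_{j<i} ((v_i · u_j) / (u_j · u_j)) · u_j.

Step by step this gives:
  u_1 = (2, -3, -2)
  u_2 = (-4/17, 6/17, -13/17)
  u_3 = (-27/13, -18/13, 0)

Orthogonality check:
  u_2 · u_1 = 0 (should be 0)
  u_3 · u_1 = 0 (should be 0)
  u_3 · u_2 = 0 (should be 0)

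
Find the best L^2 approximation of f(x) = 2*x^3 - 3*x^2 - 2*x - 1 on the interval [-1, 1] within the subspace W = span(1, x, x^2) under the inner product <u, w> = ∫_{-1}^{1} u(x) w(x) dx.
g(x) = -3*x^2 - 4*x/5 - 1

The best approximation g ∈ W is the orthogonal projection of f onto W. Writing g = a_0 + a_1 x + a_2 x^2, the coefficients solve the normal equations G · a = b where
  G_{ij} = <φ_i, φ_j> and b_i = <f, φ_i>, with φ_0 = 1, φ_1 = x, φ_2 = x^2.
G =
  [2, 0, 2/3]
  [0, 2/3, 0]
  [2/3, 0, 2/5],
b = (-4, -8/15, -28/15).
Solving gives a_0 = -1, a_1 = -4/5, a_2 = -3, so
  g(x) = -3*x^2 - 4*x/5 - 1.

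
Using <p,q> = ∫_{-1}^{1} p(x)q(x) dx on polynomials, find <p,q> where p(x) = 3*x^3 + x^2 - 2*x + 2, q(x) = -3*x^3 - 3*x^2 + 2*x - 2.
<p,q> = -524/35

Expand the product: p(x)·q(x) = -9*x^6 - 12*x^5 + 9*x^4 - 4*x^3 - 12*x^2 + 8*x - 4.
∫_{-1}^{1} of each monomial x^k gives [2/(k+1) if k even, 0 if k odd]. Integrating term-by-term (or equivalently evaluating the antiderivative F(x) = -9*x^7/7 - 2*x^6 + 9*x^5/5 - x^4 - 4*x^3 + 4*x^2 - 4*x at the endpoints):
  F(1) − F(−1) = -227/35 − (297/35) = -524/35.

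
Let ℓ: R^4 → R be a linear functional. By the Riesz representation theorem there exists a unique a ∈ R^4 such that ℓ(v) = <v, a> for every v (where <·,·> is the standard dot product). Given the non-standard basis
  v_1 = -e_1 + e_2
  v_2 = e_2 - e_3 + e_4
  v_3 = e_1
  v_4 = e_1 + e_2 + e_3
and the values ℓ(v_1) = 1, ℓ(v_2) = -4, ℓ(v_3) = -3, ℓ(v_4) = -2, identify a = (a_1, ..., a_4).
a = (-3, -2, 3, 1)

Write a = (a_1, ..., a_4) in the standard basis. For each basis vector v_i, ℓ(v_i) = <v_i, a> is a linear equation in the a_j's. Collect the n equations into a matrix system V a = ℓ, where row i of V is v_i (expressed in the standard basis). Since V is invertible (lower-triangular with 1s on the diagonal, up to permutation), solve by back-substitution:
  V =
[[-1, 1, 0, 0],
 [0, 1, -1, 1],
 [1, 0, 0, 0],
 [1, 1, 1, 0]]
  V a = (1, -4, -3, -2)
Solving gives a = (-3, -2, 3, 1).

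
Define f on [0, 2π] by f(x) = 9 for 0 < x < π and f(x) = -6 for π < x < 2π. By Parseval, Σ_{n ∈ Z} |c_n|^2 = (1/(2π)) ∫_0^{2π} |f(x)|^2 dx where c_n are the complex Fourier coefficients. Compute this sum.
Σ |c_n|^2 = 117/2

Parseval equates the L^2 energy of f (normalised by 1/(2π)) with the ℓ^2 sum of its Fourier coefficients: (1/(2π)) ∫_0^{2π} |f|^2 = Σ |c_n|^2.
Compute the left side: (1/(2π)) [∫_0^π 9^2 dx + ∫_π^{2π} (-6)^2 dx] = (1/(2π)) · (81π + 36π) = (81 + 36)/2 = 117/2.
So Σ_{n ∈ Z} |c_n|^2 = 117/2.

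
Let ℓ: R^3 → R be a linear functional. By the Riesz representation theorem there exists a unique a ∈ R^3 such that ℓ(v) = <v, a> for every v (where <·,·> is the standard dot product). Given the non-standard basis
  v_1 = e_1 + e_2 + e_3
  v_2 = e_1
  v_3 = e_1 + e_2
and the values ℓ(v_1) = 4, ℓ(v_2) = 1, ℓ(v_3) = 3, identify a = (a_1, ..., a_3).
a = (1, 2, 1)

Write a = (a_1, ..., a_3) in the standard basis. For each basis vector v_i, ℓ(v_i) = <v_i, a> is a linear equation in the a_j's. Collect the n equations into a matrix system V a = ℓ, where row i of V is v_i (expressed in the standard basis). Since V is invertible (lower-triangular with 1s on the diagonal, up to permutation), solve by back-substitution:
  V =
[[1, 1, 1],
 [1, 0, 0],
 [1, 1, 0]]
  V a = (4, 1, 3)
Solving gives a = (1, 2, 1).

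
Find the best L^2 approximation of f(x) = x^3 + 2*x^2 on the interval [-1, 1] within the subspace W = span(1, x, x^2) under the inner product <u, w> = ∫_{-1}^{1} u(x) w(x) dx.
g(x) = 2*x^2 + 3*x/5

The best approximation g ∈ W is the orthogonal projection of f onto W. Writing g = a_0 + a_1 x + a_2 x^2, the coefficients solve the normal equations G · a = b where
  G_{ij} = <φ_i, φ_j> and b_i = <f, φ_i>, with φ_0 = 1, φ_1 = x, φ_2 = x^2.
G =
  [2, 0, 2/3]
  [0, 2/3, 0]
  [2/3, 0, 2/5],
b = (4/3, 2/5, 4/5).
Solving gives a_0 = 0, a_1 = 3/5, a_2 = 2, so
  g(x) = 2*x^2 + 3*x/5.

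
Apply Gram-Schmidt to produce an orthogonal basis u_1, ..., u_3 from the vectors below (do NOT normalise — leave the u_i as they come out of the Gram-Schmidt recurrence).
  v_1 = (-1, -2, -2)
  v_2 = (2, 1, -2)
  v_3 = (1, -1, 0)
Orthogonal basis:
  u_1 = (-1, -2, -2)
  u_2 = (2, 1, -2)
  u_3 = (8/9, -8/9, 4/9)

Apply the Gram-Schmidt recurrence
  u_1 = v_1
  u_i = v_i − Σ_{j<i} ((v_i · u_j) / (u_j · u_j)) · u_j.

Step by step this gives:
  u_1 = (-1, -2, -2)
  u_2 = (2, 1, -2)
  u_3 = (8/9, -8/9, 4/9)

Orthogonality check:
  u_2 · u_1 = 0 (should be 0)
  u_3 · u_1 = 0 (should be 0)
  u_3 · u_2 = 0 (should be 0)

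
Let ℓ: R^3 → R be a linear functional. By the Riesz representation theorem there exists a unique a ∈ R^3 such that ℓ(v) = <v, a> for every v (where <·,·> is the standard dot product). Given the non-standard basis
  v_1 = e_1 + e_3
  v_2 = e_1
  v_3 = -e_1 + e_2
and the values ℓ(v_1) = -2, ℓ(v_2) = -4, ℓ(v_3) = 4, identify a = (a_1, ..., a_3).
a = (-4, 0, 2)

Write a = (a_1, ..., a_3) in the standard basis. For each basis vector v_i, ℓ(v_i) = <v_i, a> is a linear equation in the a_j's. Collect the n equations into a matrix system V a = ℓ, where row i of V is v_i (expressed in the standard basis). Since V is invertible (lower-triangular with 1s on the diagonal, up to permutation), solve by back-substitution:
  V =
[[1, 0, 1],
 [1, 0, 0],
 [-1, 1, 0]]
  V a = (-2, -4, 4)
Solving gives a = (-4, 0, 2).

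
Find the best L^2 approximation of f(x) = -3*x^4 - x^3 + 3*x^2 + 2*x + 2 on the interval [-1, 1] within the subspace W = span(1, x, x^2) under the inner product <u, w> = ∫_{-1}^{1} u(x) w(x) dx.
g(x) = 3*x^2/7 + 7*x/5 + 79/35

The best approximation g ∈ W is the orthogonal projection of f onto W. Writing g = a_0 + a_1 x + a_2 x^2, the coefficients solve the normal equations G · a = b where
  G_{ij} = <φ_i, φ_j> and b_i = <f, φ_i>, with φ_0 = 1, φ_1 = x, φ_2 = x^2.
G =
  [2, 0, 2/3]
  [0, 2/3, 0]
  [2/3, 0, 2/5],
b = (24/5, 14/15, 176/105).
Solving gives a_0 = 79/35, a_1 = 7/5, a_2 = 3/7, so
  g(x) = 3*x^2/7 + 7*x/5 + 79/35.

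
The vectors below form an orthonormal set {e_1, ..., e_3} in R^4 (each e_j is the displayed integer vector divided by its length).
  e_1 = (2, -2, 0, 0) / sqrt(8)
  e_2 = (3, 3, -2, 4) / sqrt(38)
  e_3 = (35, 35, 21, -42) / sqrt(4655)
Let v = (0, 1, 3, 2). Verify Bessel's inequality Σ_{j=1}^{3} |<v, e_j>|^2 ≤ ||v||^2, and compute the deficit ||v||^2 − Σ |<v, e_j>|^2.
Σ |<v, e_j>|^2 = 6/5; ||v||^2 = 14; deficit = 64/5

Write each e_j = u_j / sqrt(<u_j, u_j>) where u_j is the displayed integer vector. Then <v, e_j> = <v, u_j> / sqrt(<u_j, u_j>), so |<v, e_j>|^2 = <v, u_j>^2 / <u_j, u_j>.
Coefficients: <v, e_1> = -2/sqrt(8), <v, e_2> = 5/sqrt(38), <v, e_3> = 14/sqrt(4655).
Square and sum: Σ |<v, e_j>|^2 = 6/5.
Compute ||v||^2 = v·v = 14.
Deficit = 14 − 6/5 = 64/5 ≥ 0, confirming Bessel's inequality. (The deficit equals ||v − Σ <v,e_j> e_j||^2, the squared distance from v to span{e_j}.)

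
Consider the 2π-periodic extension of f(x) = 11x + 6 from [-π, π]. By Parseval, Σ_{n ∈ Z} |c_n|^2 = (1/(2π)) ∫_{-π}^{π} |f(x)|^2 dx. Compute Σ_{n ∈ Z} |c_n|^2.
Σ |c_n|^2 = 121π^2/3 + 36

Expand and integrate term by term over [-π, π]:
  ∫ (11x)^2 dx = 121·(2π^3/3); ∫ 2·11·(6)·x dx = 0 (odd integrand); ∫ 6^2 dx = 36·2π.
So (1/(2π)) ∫_{-π}^{π} (11x + 6)^2 dx = 121π^2/3 + 36 = 121π^2/3 + 36.
Parseval ⇒ Σ |c_n|^2 = 121π^2/3 + 36.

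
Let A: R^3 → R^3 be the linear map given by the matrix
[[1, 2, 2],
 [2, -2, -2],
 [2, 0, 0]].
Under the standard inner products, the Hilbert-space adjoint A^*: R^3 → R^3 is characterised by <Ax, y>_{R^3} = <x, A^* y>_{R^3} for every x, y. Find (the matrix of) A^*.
A^* = A^T =
[[1, 2, 2],
 [2, -2, 0],
 [2, -2, 0]]

For real matrices with standard dot products, the defining identity <Ax, y> = <x, A^* y> gives (Ax)^T y = x^T (A^*) y, i.e. x^T A^T y = x^T (A^*) y. Since this holds for all x, y, we must have A^* = A^T. Therefore
A^* =
[[1, 2, 2],
 [2, -2, 0],
 [2, -2, 0]].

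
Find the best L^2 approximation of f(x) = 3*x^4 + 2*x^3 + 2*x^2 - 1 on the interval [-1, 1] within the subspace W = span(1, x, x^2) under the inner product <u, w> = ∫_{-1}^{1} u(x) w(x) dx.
g(x) = 32*x^2/7 + 6*x/5 - 44/35

The best approximation g ∈ W is the orthogonal projection of f onto W. Writing g = a_0 + a_1 x + a_2 x^2, the coefficients solve the normal equations G · a = b where
  G_{ij} = <φ_i, φ_j> and b_i = <f, φ_i>, with φ_0 = 1, φ_1 = x, φ_2 = x^2.
G =
  [2, 0, 2/3]
  [0, 2/3, 0]
  [2/3, 0, 2/5],
b = (8/15, 4/5, 104/105).
Solving gives a_0 = -44/35, a_1 = 6/5, a_2 = 32/7, so
  g(x) = 32*x^2/7 + 6*x/5 - 44/35.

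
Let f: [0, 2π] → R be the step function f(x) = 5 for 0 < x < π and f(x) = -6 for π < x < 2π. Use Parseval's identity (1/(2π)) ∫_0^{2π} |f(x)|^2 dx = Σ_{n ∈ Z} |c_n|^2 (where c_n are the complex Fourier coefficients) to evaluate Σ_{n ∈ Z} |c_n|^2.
Σ |c_n|^2 = 61/2

Parseval equates the L^2 energy of f (normalised by 1/(2π)) with the ℓ^2 sum of its Fourier coefficients: (1/(2π)) ∫_0^{2π} |f|^2 = Σ |c_n|^2.
Compute the left side: (1/(2π)) [∫_0^π 5^2 dx + ∫_π^{2π} (-6)^2 dx] = (1/(2π)) · (25π + 36π) = (25 + 36)/2 = 61/2.
So Σ_{n ∈ Z} |c_n|^2 = 61/2.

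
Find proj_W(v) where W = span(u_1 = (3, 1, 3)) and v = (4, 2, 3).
proj_W(v) = (69/19, 23/19, 69/19)

Set up U = [u_1 | ... | u_1] ∈ R^(3×1). The projector onto W = col(U) is P = U (U^T U)^(-1) U^T.
Compute U^T U =
  [19],
and U^T v = (23).
Solve U^T U · c = U^T v for the coefficients: c = (23/19). The projection is proj_W(v) = U c.
Check: (v - proj_W(v)) · u_1 = 0  (should be 0).
Result: proj_W(v) = (69/19, 23/19, 69/19).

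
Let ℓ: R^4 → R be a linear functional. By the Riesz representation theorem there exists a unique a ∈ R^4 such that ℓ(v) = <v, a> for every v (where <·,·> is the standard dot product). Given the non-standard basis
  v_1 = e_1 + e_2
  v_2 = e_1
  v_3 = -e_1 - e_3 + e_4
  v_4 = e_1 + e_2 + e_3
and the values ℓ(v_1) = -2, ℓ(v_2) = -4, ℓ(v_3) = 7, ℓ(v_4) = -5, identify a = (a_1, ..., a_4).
a = (-4, 2, -3, 0)

Write a = (a_1, ..., a_4) in the standard basis. For each basis vector v_i, ℓ(v_i) = <v_i, a> is a linear equation in the a_j's. Collect the n equations into a matrix system V a = ℓ, where row i of V is v_i (expressed in the standard basis). Since V is invertible (lower-triangular with 1s on the diagonal, up to permutation), solve by back-substitution:
  V =
[[1, 1, 0, 0],
 [1, 0, 0, 0],
 [-1, 0, -1, 1],
 [1, 1, 1, 0]]
  V a = (-2, -4, 7, -5)
Solving gives a = (-4, 2, -3, 0).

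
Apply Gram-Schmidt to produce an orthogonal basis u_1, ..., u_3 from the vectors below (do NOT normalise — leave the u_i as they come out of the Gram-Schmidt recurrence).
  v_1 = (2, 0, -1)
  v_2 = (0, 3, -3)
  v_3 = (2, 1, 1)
Orthogonal basis:
  u_1 = (2, 0, -1)
  u_2 = (-6/5, 3, -12/5)
  u_3 = (2/3, 4/3, 4/3)

Apply the Gram-Schmidt recurrence
  u_1 = v_1
  u_i = v_i − Σ_{j<i} ((v_i · u_j) / (u_j · u_j)) · u_j.

Step by step this gives:
  u_1 = (2, 0, -1)
  u_2 = (-6/5, 3, -12/5)
  u_3 = (2/3, 4/3, 4/3)

Orthogonality check:
  u_2 · u_1 = 0 (should be 0)
  u_3 · u_1 = 0 (should be 0)
  u_3 · u_2 = 0 (should be 0)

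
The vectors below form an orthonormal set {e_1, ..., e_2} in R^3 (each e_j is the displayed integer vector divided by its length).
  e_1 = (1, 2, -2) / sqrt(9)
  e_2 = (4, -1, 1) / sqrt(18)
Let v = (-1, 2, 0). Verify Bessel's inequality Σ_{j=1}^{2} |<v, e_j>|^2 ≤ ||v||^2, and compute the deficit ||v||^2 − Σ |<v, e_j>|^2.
Σ |<v, e_j>|^2 = 3; ||v||^2 = 5; deficit = 2

Write each e_j = u_j / sqrt(<u_j, u_j>) where u_j is the displayed integer vector. Then <v, e_j> = <v, u_j> / sqrt(<u_j, u_j>), so |<v, e_j>|^2 = <v, u_j>^2 / <u_j, u_j>.
Coefficients: <v, e_1> = 3/sqrt(9), <v, e_2> = -6/sqrt(18).
Square and sum: Σ |<v, e_j>|^2 = 3.
Compute ||v||^2 = v·v = 5.
Deficit = 5 − 3 = 2 ≥ 0, confirming Bessel's inequality. (The deficit equals ||v − Σ <v,e_j> e_j||^2, the squared distance from v to span{e_j}.)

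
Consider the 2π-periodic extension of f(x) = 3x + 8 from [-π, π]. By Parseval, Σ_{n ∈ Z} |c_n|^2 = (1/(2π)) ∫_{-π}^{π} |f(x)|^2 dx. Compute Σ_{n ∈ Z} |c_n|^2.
Σ |c_n|^2 = 3π^2 + 64

Expand and integrate term by term over [-π, π]:
  ∫ (3x)^2 dx = 9·(2π^3/3); ∫ 2·3·(8)·x dx = 0 (odd integrand); ∫ 8^2 dx = 64·2π.
So (1/(2π)) ∫_{-π}^{π} (3x + 8)^2 dx = 9π^2/3 + 64 = 3π^2 + 64.
Parseval ⇒ Σ |c_n|^2 = 3π^2 + 64.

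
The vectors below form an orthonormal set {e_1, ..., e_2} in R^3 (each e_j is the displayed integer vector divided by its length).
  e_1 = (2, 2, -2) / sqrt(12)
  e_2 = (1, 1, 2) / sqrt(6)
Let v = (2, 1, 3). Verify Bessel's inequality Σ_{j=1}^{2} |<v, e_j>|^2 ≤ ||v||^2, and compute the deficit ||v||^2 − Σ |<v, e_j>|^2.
Σ |<v, e_j>|^2 = 27/2; ||v||^2 = 14; deficit = 1/2

Write each e_j = u_j / sqrt(<u_j, u_j>) where u_j is the displayed integer vector. Then <v, e_j> = <v, u_j> / sqrt(<u_j, u_j>), so |<v, e_j>|^2 = <v, u_j>^2 / <u_j, u_j>.
Coefficients: <v, e_1> = 0/sqrt(12), <v, e_2> = 9/sqrt(6).
Square and sum: Σ |<v, e_j>|^2 = 27/2.
Compute ||v||^2 = v·v = 14.
Deficit = 14 − 27/2 = 1/2 ≥ 0, confirming Bessel's inequality. (The deficit equals ||v − Σ <v,e_j> e_j||^2, the squared distance from v to span{e_j}.)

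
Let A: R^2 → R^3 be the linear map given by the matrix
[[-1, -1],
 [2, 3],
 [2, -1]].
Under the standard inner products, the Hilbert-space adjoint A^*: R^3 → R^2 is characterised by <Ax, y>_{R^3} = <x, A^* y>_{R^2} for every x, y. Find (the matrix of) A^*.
A^* = A^T =
[[-1, 2, 2],
 [-1, 3, -1]]

For real matrices with standard dot products, the defining identity <Ax, y> = <x, A^* y> gives (Ax)^T y = x^T (A^*) y, i.e. x^T A^T y = x^T (A^*) y. Since this holds for all x, y, we must have A^* = A^T. Therefore
A^* =
[[-1, 2, 2],
 [-1, 3, -1]].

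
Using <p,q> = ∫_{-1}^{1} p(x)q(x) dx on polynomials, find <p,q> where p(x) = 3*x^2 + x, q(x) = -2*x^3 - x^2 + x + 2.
<p,q> = 8/3

Expand the product: p(x)·q(x) = -6*x^5 - 5*x^4 + 2*x^3 + 7*x^2 + 2*x.
∫_{-1}^{1} of each monomial x^k gives [2/(k+1) if k even, 0 if k odd]. Integrating term-by-term (or equivalently evaluating the antiderivative F(x) = -x^6 - x^5 + x^4/2 + 7*x^3/3 + x^2 at the endpoints):
  F(1) − F(−1) = 11/6 − (-5/6) = 8/3.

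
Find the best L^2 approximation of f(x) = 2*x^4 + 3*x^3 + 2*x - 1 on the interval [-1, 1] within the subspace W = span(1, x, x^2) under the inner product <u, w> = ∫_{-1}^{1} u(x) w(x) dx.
g(x) = 12*x^2/7 + 19*x/5 - 41/35

The best approximation g ∈ W is the orthogonal projection of f onto W. Writing g = a_0 + a_1 x + a_2 x^2, the coefficients solve the normal equations G · a = b where
  G_{ij} = <φ_i, φ_j> and b_i = <f, φ_i>, with φ_0 = 1, φ_1 = x, φ_2 = x^2.
G =
  [2, 0, 2/3]
  [0, 2/3, 0]
  [2/3, 0, 2/5],
b = (-6/5, 38/15, -2/21).
Solving gives a_0 = -41/35, a_1 = 19/5, a_2 = 12/7, so
  g(x) = 12*x^2/7 + 19*x/5 - 41/35.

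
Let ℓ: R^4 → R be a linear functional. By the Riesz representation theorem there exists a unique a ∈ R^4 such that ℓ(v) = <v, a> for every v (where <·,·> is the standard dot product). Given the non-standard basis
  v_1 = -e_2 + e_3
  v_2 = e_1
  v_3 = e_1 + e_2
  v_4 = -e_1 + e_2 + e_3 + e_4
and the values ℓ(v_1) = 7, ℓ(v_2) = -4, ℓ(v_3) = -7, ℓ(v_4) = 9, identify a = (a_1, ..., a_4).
a = (-4, -3, 4, 4)

Write a = (a_1, ..., a_4) in the standard basis. For each basis vector v_i, ℓ(v_i) = <v_i, a> is a linear equation in the a_j's. Collect the n equations into a matrix system V a = ℓ, where row i of V is v_i (expressed in the standard basis). Since V is invertible (lower-triangular with 1s on the diagonal, up to permutation), solve by back-substitution:
  V =
[[0, -1, 1, 0],
 [1, 0, 0, 0],
 [1, 1, 0, 0],
 [-1, 1, 1, 1]]
  V a = (7, -4, -7, 9)
Solving gives a = (-4, -3, 4, 4).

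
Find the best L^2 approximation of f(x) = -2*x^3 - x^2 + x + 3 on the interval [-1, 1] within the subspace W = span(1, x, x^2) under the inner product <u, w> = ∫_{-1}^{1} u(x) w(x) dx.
g(x) = -x^2 - x/5 + 3

The best approximation g ∈ W is the orthogonal projection of f onto W. Writing g = a_0 + a_1 x + a_2 x^2, the coefficients solve the normal equations G · a = b where
  G_{ij} = <φ_i, φ_j> and b_i = <f, φ_i>, with φ_0 = 1, φ_1 = x, φ_2 = x^2.
G =
  [2, 0, 2/3]
  [0, 2/3, 0]
  [2/3, 0, 2/5],
b = (16/3, -2/15, 8/5).
Solving gives a_0 = 3, a_1 = -1/5, a_2 = -1, so
  g(x) = -x^2 - x/5 + 3.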